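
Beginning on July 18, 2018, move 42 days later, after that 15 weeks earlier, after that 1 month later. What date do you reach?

June 16, 2018

Counting forward 42 days from July 18, 2018:
July has 31 days, so 31 − 18 = 13 days remain after July 18, 2018; 42 − 13 = 29 left.
29 days into August 2018 → August 29, 2018.
Counting back 15 weeks (= 105 days) from August 29, 2018:
Going back 29 days from August 29, 2018 reaches the end of the previous month; 105 − 29 = 76 left.
July 2018 has 31 days: 76 − 31 = 45 left.
June 2018 has 30 days: 45 − 30 = 15 left.
May 2018 has 31 days; 31 − 15 = 16 → May 16, 2018.
Adding 1 month from May 16, 2018:
month 5 + 1 = 6 → June 2018.
Day 16 is valid in June, giving June 16, 2018.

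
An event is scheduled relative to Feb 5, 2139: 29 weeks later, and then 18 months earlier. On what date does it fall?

February 27, 2138

Counting forward 29 weeks (= 203 days) from February 5, 2139:
February has 28 days, so 28 − 5 = 23 days remain after February 5, 2139; 203 − 23 = 180 left.
March 2139 has 31 days: 180 − 31 = 149 left.
April 2139 has 30 days: 149 − 30 = 119 left.
May 2139 has 31 days: 119 − 31 = 88 left.
June 2139 has 30 days: 88 − 30 = 58 left.
July 2139 has 31 days: 58 − 31 = 27 left.
27 days into August 2139 → August 27, 2139.
Subtracting 18 months from August 27, 2139:
month 8 − 18 = -10, which is month 2 of year 2138 → February 2138.
Day 27 is valid in February, giving February 27, 2138.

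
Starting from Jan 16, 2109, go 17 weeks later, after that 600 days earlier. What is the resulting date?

Adding 17 weeks (= 119 days) from January 16, 2109:
January has 31 days, so 31 − 16 = 15 days remain after January 16, 2109; 119 − 15 = 104 left.
February 2109 has 28 days (2109 is not a leap year): 104 − 28 = 76 left.
March 2109 has 31 days: 76 − 31 = 45 left.
April 2109 has 30 days: 45 − 30 = 15 left.
15 days into May 2109 → May 15, 2109.
Going back 600 days from May 15, 2109:
Going back 15 days from May 15, 2109 reaches the end of the previous month; 600 − 15 = 585 left.
April 2109 has 30 days: 585 − 30 = 555 left.
March 2109 has 31 days: 555 − 31 = 524 left.
February 2109 has 28 days (2109 is not a leap year): 524 − 28 = 496 left.
January 2109 has 31 days: 496 − 31 = 465 left.
December 2108 has 31 days: 465 − 31 = 434 left.
November 2108 has 30 days: 434 − 30 = 404 left.
October 2108 has 31 days: 404 − 31 = 373 left.
September 2108 has 30 days: 373 − 30 = 343 left.
August 2108 has 31 days: 343 − 31 = 312 left.
July 2108 has 31 days: 312 − 31 = 281 left.
June 2108 has 30 days: 281 − 30 = 251 left.
May 2108 has 31 days: 251 − 31 = 220 left.
April 2108 has 30 days: 220 − 30 = 190 left.
March 2108 has 31 days: 190 − 31 = 159 left.
February 2108 has 29 days (2108 is a leap year): 159 − 29 = 130 left.
January 2108 has 31 days: 130 − 31 = 99 left.
December 2107 has 31 days: 99 − 31 = 68 left.
November 2107 has 30 days: 68 − 30 = 38 left.
October 2107 has 31 days: 38 − 31 = 7 left.
September 2107 has 30 days; 30 − 7 = 23 → September 23, 2107.

September 23, 2107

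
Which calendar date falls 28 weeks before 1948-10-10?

Counting back 28 weeks = 196 days from October 10, 1948.
Going back 10 days from October 10, 1948 reaches the end of the previous month; 196 − 10 = 186 left.
September 1948 has 30 days: 186 − 30 = 156 left.
August 1948 has 31 days: 156 − 31 = 125 left.
July 1948 has 31 days: 125 − 31 = 94 left.
June 1948 has 30 days: 94 − 30 = 64 left.
May 1948 has 31 days: 64 − 31 = 33 left.
April 1948 has 30 days: 33 − 30 = 3 left.
March 1948 has 31 days; 31 − 3 = 28 → March 28, 1948.

March 28, 1948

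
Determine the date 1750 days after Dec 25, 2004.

Adding 1750 days from December 25, 2004.
December has 31 days, so 31 − 25 = 6 days remain after December 25, 2004; 1750 − 6 = 1744 left.
January 2005 has 31 days: 1744 − 31 = 1713 left.
February 2005 has 28 days (2005 is not a leap year): 1713 − 28 = 1685 left.
March 2005 has 31 days: 1685 − 31 = 1654 left.
April 2005 has 30 days: 1654 − 30 = 1624 left.
May 2005 has 31 days: 1624 − 31 = 1593 left.
June 2005 has 30 days: 1593 − 30 = 1563 left.
July 2005 has 31 days: 1563 − 31 = 1532 left.
August 2005 has 31 days: 1532 − 31 = 1501 left.
September 2005 has 30 days: 1501 − 30 = 1471 left.
October 2005 has 31 days: 1471 − 31 = 1440 left.
November 2005 has 30 days: 1440 − 30 = 1410 left.
December 2005 has 31 days: 1410 − 31 = 1379 left.
January 2006 has 31 days: 1379 − 31 = 1348 left.
February 2006 has 28 days (2006 is not a leap year): 1348 − 28 = 1320 left.
March 2006 has 31 days: 1320 − 31 = 1289 left.
April 2006 has 30 days: 1289 − 30 = 1259 left.
May 2006 has 31 days: 1259 − 31 = 1228 left.
June 2006 has 30 days: 1228 − 30 = 1198 left.
July 2006 has 31 days: 1198 − 31 = 1167 left.
August 2006 has 31 days: 1167 − 31 = 1136 left.
September 2006 has 30 days: 1136 − 30 = 1106 left.
October 2006 has 31 days: 1106 − 31 = 1075 left.
November 2006 has 30 days: 1075 − 30 = 1045 left.
December 2006 has 31 days: 1045 − 31 = 1014 left.
January 2007 has 31 days: 1014 − 31 = 983 left.
February 2007 has 28 days (2007 is not a leap year): 983 − 28 = 955 left.
March 2007 has 31 days: 955 − 31 = 924 left.
April 2007 has 30 days: 924 − 30 = 894 left.
May 2007 has 31 days: 894 − 31 = 863 left.
June 2007 has 30 days: 863 − 30 = 833 left.
July 2007 has 31 days: 833 − 31 = 802 left.
August 2007 has 31 days: 802 − 31 = 771 left.
September 2007 has 30 days: 771 − 30 = 741 left.
October 2007 has 31 days: 741 − 31 = 710 left.
November 2007 has 30 days: 710 − 30 = 680 left.
December 2007 has 31 days: 680 − 31 = 649 left.
January 2008 has 31 days: 649 − 31 = 618 left.
February 2008 has 29 days (2008 is a leap year): 618 − 29 = 589 left.
March 2008 has 31 days: 589 − 31 = 558 left.
April 2008 has 30 days: 558 − 30 = 528 left.
May 2008 has 31 days: 528 − 31 = 497 left.
June 2008 has 30 days: 497 − 30 = 467 left.
July 2008 has 31 days: 467 − 31 = 436 left.
August 2008 has 31 days: 436 − 31 = 405 left.
September 2008 has 30 days: 405 − 30 = 375 left.
October 2008 has 31 days: 375 − 31 = 344 left.
November 2008 has 30 days: 344 − 30 = 314 left.
December 2008 has 31 days: 314 − 31 = 283 left.
January 2009 has 31 days: 283 − 31 = 252 left.
February 2009 has 28 days (2009 is not a leap year): 252 − 28 = 224 left.
March 2009 has 31 days: 224 − 31 = 193 left.
April 2009 has 30 days: 193 − 30 = 163 left.
May 2009 has 31 days: 163 − 31 = 132 left.
June 2009 has 30 days: 132 − 30 = 102 left.
July 2009 has 31 days: 102 − 31 = 71 left.
August 2009 has 31 days: 71 − 31 = 40 left.
September 2009 has 30 days: 40 − 30 = 10 left.
10 days into October 2009 → October 10, 2009.

October 10, 2009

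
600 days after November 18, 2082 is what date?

July 10, 2084

Advancing 600 days from November 18, 2082.
November has 30 days, so 30 − 18 = 12 days remain after November 18, 2082; 600 − 12 = 588 left.
December 2082 has 31 days: 588 − 31 = 557 left.
January 2083 has 31 days: 557 − 31 = 526 left.
February 2083 has 28 days (2083 is not a leap year): 526 − 28 = 498 left.
March 2083 has 31 days: 498 − 31 = 467 left.
April 2083 has 30 days: 467 − 30 = 437 left.
May 2083 has 31 days: 437 − 31 = 406 left.
June 2083 has 30 days: 406 − 30 = 376 left.
July 2083 has 31 days: 376 − 31 = 345 left.
August 2083 has 31 days: 345 − 31 = 314 left.
September 2083 has 30 days: 314 − 30 = 284 left.
October 2083 has 31 days: 284 − 31 = 253 left.
November 2083 has 30 days: 253 − 30 = 223 left.
December 2083 has 31 days: 223 − 31 = 192 left.
January 2084 has 31 days: 192 − 31 = 161 left.
February 2084 has 29 days (2084 is a leap year): 161 − 29 = 132 left.
March 2084 has 31 days: 132 − 31 = 101 left.
April 2084 has 30 days: 101 − 30 = 71 left.
May 2084 has 31 days: 71 − 31 = 40 left.
June 2084 has 30 days: 40 − 30 = 10 left.
10 days into July 2084 → July 10, 2084.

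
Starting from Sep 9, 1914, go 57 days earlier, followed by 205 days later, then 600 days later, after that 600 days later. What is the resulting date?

Counting back 57 days from September 9, 1914:
Going back 9 days from September 9, 1914 reaches the end of the previous month; 57 − 9 = 48 left.
August 1914 has 31 days: 48 − 31 = 17 left.
July 1914 has 31 days; 31 − 17 = 14 → July 14, 1914.
Counting forward 205 days from July 14, 1914:
July has 31 days, so 31 − 14 = 17 days remain after July 14, 1914; 205 − 17 = 188 left.
August 1914 has 31 days: 188 − 31 = 157 left.
September 1914 has 30 days: 157 − 30 = 127 left.
October 1914 has 31 days: 127 − 31 = 96 left.
November 1914 has 30 days: 96 − 30 = 66 left.
December 1914 has 31 days: 66 − 31 = 35 left.
January 1915 has 31 days: 35 − 31 = 4 left.
4 days into February 1915 → February 4, 1915.
Counting forward 600 days from February 4, 1915:
February has 28 days, so 28 − 4 = 24 days remain after February 4, 1915; 600 − 24 = 576 left.
March 1915 has 31 days: 576 − 31 = 545 left.
April 1915 has 30 days: 545 − 30 = 515 left.
May 1915 has 31 days: 515 − 31 = 484 left.
June 1915 has 30 days: 484 − 30 = 454 left.
July 1915 has 31 days: 454 − 31 = 423 left.
August 1915 has 31 days: 423 − 31 = 392 left.
September 1915 has 30 days: 392 − 30 = 362 left.
October 1915 has 31 days: 362 − 31 = 331 left.
November 1915 has 30 days: 331 − 30 = 301 left.
December 1915 has 31 days: 301 − 31 = 270 left.
January 1916 has 31 days: 270 − 31 = 239 left.
February 1916 has 29 days (1916 is a leap year): 239 − 29 = 210 left.
March 1916 has 31 days: 210 − 31 = 179 left.
April 1916 has 30 days: 179 − 30 = 149 left.
May 1916 has 31 days: 149 − 31 = 118 left.
June 1916 has 30 days: 118 − 30 = 88 left.
July 1916 has 31 days: 88 − 31 = 57 left.
August 1916 has 31 days: 57 − 31 = 26 left.
26 days into September 1916 → September 26, 1916.
Adding 600 days from September 26, 1916:
September has 30 days, so 30 − 26 = 4 days remain after September 26, 1916; 600 − 4 = 596 left.
October 1916 has 31 days: 596 − 31 = 565 left.
November 1916 has 30 days: 565 − 30 = 535 left.
December 1916 has 31 days: 535 − 31 = 504 left.
January 1917 has 31 days: 504 − 31 = 473 left.
February 1917 has 28 days (1917 is not a leap year): 473 − 28 = 445 left.
March 1917 has 31 days: 445 − 31 = 414 left.
April 1917 has 30 days: 414 − 30 = 384 left.
May 1917 has 31 days: 384 − 31 = 353 left.
June 1917 has 30 days: 353 − 30 = 323 left.
July 1917 has 31 days: 323 − 31 = 292 left.
August 1917 has 31 days: 292 − 31 = 261 left.
September 1917 has 30 days: 261 − 30 = 231 left.
October 1917 has 31 days: 231 − 31 = 200 left.
November 1917 has 30 days: 200 − 30 = 170 left.
December 1917 has 31 days: 170 − 31 = 139 left.
January 1918 has 31 days: 139 − 31 = 108 left.
February 1918 has 28 days (1918 is not a leap year): 108 − 28 = 80 left.
March 1918 has 31 days: 80 − 31 = 49 left.
April 1918 has 30 days: 49 − 30 = 19 left.
19 days into May 1918 → May 19, 1918.

May 19, 1918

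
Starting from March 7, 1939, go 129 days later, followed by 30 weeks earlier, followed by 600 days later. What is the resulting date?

August 7, 1940

Advancing 129 days from March 7, 1939:
March has 31 days, so 31 − 7 = 24 days remain after March 7, 1939; 129 − 24 = 105 left.
April 1939 has 30 days: 105 − 30 = 75 left.
May 1939 has 31 days: 75 − 31 = 44 left.
June 1939 has 30 days: 44 − 30 = 14 left.
14 days into July 1939 → July 14, 1939.
Going back 30 weeks (= 210 days) from July 14, 1939:
Going back 14 days from July 14, 1939 reaches the end of the previous month; 210 − 14 = 196 left.
June 1939 has 30 days: 196 − 30 = 166 left.
May 1939 has 31 days: 166 − 31 = 135 left.
April 1939 has 30 days: 135 − 30 = 105 left.
March 1939 has 31 days: 105 − 31 = 74 left.
February 1939 has 28 days (1939 is not a leap year): 74 − 28 = 46 left.
January 1939 has 31 days: 46 − 31 = 15 left.
December 1938 has 31 days; 31 − 15 = 16 → December 16, 1938.
Counting forward 600 days from December 16, 1938:
December has 31 days, so 31 − 16 = 15 days remain after December 16, 1938; 600 − 15 = 585 left.
January 1939 has 31 days: 585 − 31 = 554 left.
February 1939 has 28 days (1939 is not a leap year): 554 − 28 = 526 left.
March 1939 has 31 days: 526 − 31 = 495 left.
April 1939 has 30 days: 495 − 30 = 465 left.
May 1939 has 31 days: 465 − 31 = 434 left.
June 1939 has 30 days: 434 − 30 = 404 left.
July 1939 has 31 days: 404 − 31 = 373 left.
August 1939 has 31 days: 373 − 31 = 342 left.
September 1939 has 30 days: 342 − 30 = 312 left.
October 1939 has 31 days: 312 − 31 = 281 left.
November 1939 has 30 days: 281 − 30 = 251 left.
December 1939 has 31 days: 251 − 31 = 220 left.
January 1940 has 31 days: 220 − 31 = 189 left.
February 1940 has 29 days (1940 is a leap year): 189 − 29 = 160 left.
March 1940 has 31 days: 160 − 31 = 129 left.
April 1940 has 30 days: 129 − 30 = 99 left.
May 1940 has 31 days: 99 − 31 = 68 left.
June 1940 has 30 days: 68 − 30 = 38 left.
July 1940 has 31 days: 38 − 31 = 7 left.
7 days into August 1940 → August 7, 1940.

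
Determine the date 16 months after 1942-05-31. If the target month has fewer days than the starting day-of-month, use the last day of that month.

Advancing 16 months from May 31, 1942.
month 5 + 16 = 21, which is month 9 of year 1943 → September 1943.
September 1943 has only 30 days and the start was day 31, so the date clamps to September 30, 1943.

September 30, 1943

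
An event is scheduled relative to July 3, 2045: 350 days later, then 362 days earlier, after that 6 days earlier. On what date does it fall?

Advancing 350 days from July 3, 2045:
July has 31 days, so 31 − 3 = 28 days remain after July 3, 2045; 350 − 28 = 322 left.
August 2045 has 31 days: 322 − 31 = 291 left.
September 2045 has 30 days: 291 − 30 = 261 left.
October 2045 has 31 days: 261 − 31 = 230 left.
November 2045 has 30 days: 230 − 30 = 200 left.
December 2045 has 31 days: 200 − 31 = 169 left.
January 2046 has 31 days: 169 − 31 = 138 left.
February 2046 has 28 days (2046 is not a leap year): 138 − 28 = 110 left.
March 2046 has 31 days: 110 − 31 = 79 left.
April 2046 has 30 days: 79 − 30 = 49 left.
May 2046 has 31 days: 49 − 31 = 18 left.
18 days into June 2046 → June 18, 2046.
Going back 362 days from June 18, 2046:
Going back 18 days from June 18, 2046 reaches the end of the previous month; 362 − 18 = 344 left.
May 2046 has 31 days: 344 − 31 = 313 left.
April 2046 has 30 days: 313 − 30 = 283 left.
March 2046 has 31 days: 283 − 31 = 252 left.
February 2046 has 28 days (2046 is not a leap year): 252 − 28 = 224 left.
January 2046 has 31 days: 224 − 31 = 193 left.
December 2045 has 31 days: 193 − 31 = 162 left.
November 2045 has 30 days: 162 − 30 = 132 left.
October 2045 has 31 days: 132 − 31 = 101 left.
September 2045 has 30 days: 101 − 30 = 71 left.
August 2045 has 31 days: 71 − 31 = 40 left.
July 2045 has 31 days: 40 − 31 = 9 left.
June 2045 has 30 days; 30 − 9 = 21 → June 21, 2045.
Going back 6 days from June 21, 2045:
21 − 6 = 15, still in June 2045.

June 15, 2045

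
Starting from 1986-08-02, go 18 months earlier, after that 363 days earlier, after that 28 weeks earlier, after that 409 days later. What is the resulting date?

Going back 18 months from August 2, 1986:
month 8 − 18 = -10, which is month 2 of year 1985 → February 1985.
Day 2 is valid in February, giving February 2, 1985.
Subtracting 363 days from February 2, 1985:
Going back 2 days from February 2, 1985 reaches the end of the previous month; 363 − 2 = 361 left.
January 1985 has 31 days: 361 − 31 = 330 left.
December 1984 has 31 days: 330 − 31 = 299 left.
November 1984 has 30 days: 299 − 30 = 269 left.
October 1984 has 31 days: 269 − 31 = 238 left.
September 1984 has 30 days: 238 − 30 = 208 left.
August 1984 has 31 days: 208 − 31 = 177 left.
July 1984 has 31 days: 177 − 31 = 146 left.
June 1984 has 30 days: 146 − 30 = 116 left.
May 1984 has 31 days: 116 − 31 = 85 left.
April 1984 has 30 days: 85 − 30 = 55 left.
March 1984 has 31 days: 55 − 31 = 24 left.
February 1984 has 29 days; 29 − 24 = 5 → February 5, 1984.
Counting back 28 weeks (= 196 days) from February 5, 1984:
Going back 5 days from February 5, 1984 reaches the end of the previous month; 196 − 5 = 191 left.
January 1984 has 31 days: 191 − 31 = 160 left.
December 1983 has 31 days: 160 − 31 = 129 left.
November 1983 has 30 days: 129 − 30 = 99 left.
October 1983 has 31 days: 99 − 31 = 68 left.
September 1983 has 30 days: 68 − 30 = 38 left.
August 1983 has 31 days: 38 − 31 = 7 left.
July 1983 has 31 days; 31 − 7 = 24 → July 24, 1983.
Counting forward 409 days from July 24, 1983:
July has 31 days, so 31 − 24 = 7 days remain after July 24, 1983; 409 − 7 = 402 left.
August 1983 has 31 days: 402 − 31 = 371 left.
September 1983 has 30 days: 371 − 30 = 341 left.
October 1983 has 31 days: 341 − 31 = 310 left.
November 1983 has 30 days: 310 − 30 = 280 left.
December 1983 has 31 days: 280 − 31 = 249 left.
January 1984 has 31 days: 249 − 31 = 218 left.
February 1984 has 29 days (1984 is a leap year): 218 − 29 = 189 left.
March 1984 has 31 days: 189 − 31 = 158 left.
April 1984 has 30 days: 158 − 30 = 128 left.
May 1984 has 31 days: 128 − 31 = 97 left.
June 1984 has 30 days: 97 − 30 = 67 left.
July 1984 has 31 days: 67 − 31 = 36 left.
August 1984 has 31 days: 36 − 31 = 5 left.
5 days into September 1984 → September 5, 1984.

September 5, 1984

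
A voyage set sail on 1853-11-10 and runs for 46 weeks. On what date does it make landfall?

September 28, 1854

Adding 46 weeks = 322 days from November 10, 1853.
November has 30 days, so 30 − 10 = 20 days remain after November 10, 1853; 322 − 20 = 302 left.
December 1853 has 31 days: 302 − 31 = 271 left.
January 1854 has 31 days: 271 − 31 = 240 left.
February 1854 has 28 days (1854 is not a leap year): 240 − 28 = 212 left.
March 1854 has 31 days: 212 − 31 = 181 left.
April 1854 has 30 days: 181 − 30 = 151 left.
May 1854 has 31 days: 151 − 31 = 120 left.
June 1854 has 30 days: 120 − 30 = 90 left.
July 1854 has 31 days: 90 − 31 = 59 left.
August 1854 has 31 days: 59 − 31 = 28 left.
28 days into September 1854 → September 28, 1854.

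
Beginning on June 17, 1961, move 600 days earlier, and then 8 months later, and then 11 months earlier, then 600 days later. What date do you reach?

March 17, 1961

Counting back 600 days from June 17, 1961:
Going back 17 days from June 17, 1961 reaches the end of the previous month; 600 − 17 = 583 left.
May 1961 has 31 days: 583 − 31 = 552 left.
April 1961 has 30 days: 552 − 30 = 522 left.
March 1961 has 31 days: 522 − 31 = 491 left.
February 1961 has 28 days (1961 is not a leap year): 491 − 28 = 463 left.
January 1961 has 31 days: 463 − 31 = 432 left.
December 1960 has 31 days: 432 − 31 = 401 left.
November 1960 has 30 days: 401 − 30 = 371 left.
October 1960 has 31 days: 371 − 31 = 340 left.
September 1960 has 30 days: 340 − 30 = 310 left.
August 1960 has 31 days: 310 − 31 = 279 left.
July 1960 has 31 days: 279 − 31 = 248 left.
June 1960 has 30 days: 248 − 30 = 218 left.
May 1960 has 31 days: 218 − 31 = 187 left.
April 1960 has 30 days: 187 − 30 = 157 left.
March 1960 has 31 days: 157 − 31 = 126 left.
February 1960 has 29 days (1960 is a leap year): 126 − 29 = 97 left.
January 1960 has 31 days: 97 − 31 = 66 left.
December 1959 has 31 days: 66 − 31 = 35 left.
November 1959 has 30 days: 35 − 30 = 5 left.
October 1959 has 31 days; 31 − 5 = 26 → October 26, 1959.
Advancing 8 months from October 26, 1959:
month 10 + 8 = 18, which is month 6 of year 1960 → June 1960.
Day 26 is valid in June, giving June 26, 1960.
Counting back 11 months from June 26, 1960:
month 6 − 11 = -5, which is month 7 of year 1959 → July 1959.
Day 26 is valid in July, giving July 26, 1959.
Counting forward 600 days from July 26, 1959:
July has 31 days, so 31 − 26 = 5 days remain after July 26, 1959; 600 − 5 = 595 left.
August 1959 has 31 days: 595 − 31 = 564 left.
September 1959 has 30 days: 564 − 30 = 534 left.
October 1959 has 31 days: 534 − 31 = 503 left.
November 1959 has 30 days: 503 − 30 = 473 left.
December 1959 has 31 days: 473 − 31 = 442 left.
January 1960 has 31 days: 442 − 31 = 411 left.
February 1960 has 29 days (1960 is a leap year): 411 − 29 = 382 left.
March 1960 has 31 days: 382 − 31 = 351 left.
April 1960 has 30 days: 351 − 30 = 321 left.
May 1960 has 31 days: 321 − 31 = 290 left.
June 1960 has 30 days: 290 − 30 = 260 left.
July 1960 has 31 days: 260 − 31 = 229 left.
August 1960 has 31 days: 229 − 31 = 198 left.
September 1960 has 30 days: 198 − 30 = 168 left.
October 1960 has 31 days: 168 − 31 = 137 left.
November 1960 has 30 days: 137 − 30 = 107 left.
December 1960 has 31 days: 107 − 31 = 76 left.
January 1961 has 31 days: 76 − 31 = 45 left.
February 1961 has 28 days (1961 is not a leap year): 45 − 28 = 17 left.
17 days into March 1961 → March 17, 1961.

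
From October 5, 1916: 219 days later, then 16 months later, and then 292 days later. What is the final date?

July 1, 1919

Adding 219 days from October 5, 1916:
October has 31 days, so 31 − 5 = 26 days remain after October 5, 1916; 219 − 26 = 193 left.
November 1916 has 30 days: 193 − 30 = 163 left.
December 1916 has 31 days: 163 − 31 = 132 left.
January 1917 has 31 days: 132 − 31 = 101 left.
February 1917 has 28 days (1917 is not a leap year): 101 − 28 = 73 left.
March 1917 has 31 days: 73 − 31 = 42 left.
April 1917 has 30 days: 42 − 30 = 12 left.
12 days into May 1917 → May 12, 1917.
Counting forward 16 months from May 12, 1917:
month 5 + 16 = 21, which is month 9 of year 1918 → September 1918.
Day 12 is valid in September, giving September 12, 1918.
Adding 292 days from September 12, 1918:
September has 30 days, so 30 − 12 = 18 days remain after September 12, 1918; 292 − 18 = 274 left.
October 1918 has 31 days: 274 − 31 = 243 left.
November 1918 has 30 days: 243 − 30 = 213 left.
December 1918 has 31 days: 213 − 31 = 182 left.
January 1919 has 31 days: 182 − 31 = 151 left.
February 1919 has 28 days (1919 is not a leap year): 151 − 28 = 123 left.
March 1919 has 31 days: 123 − 31 = 92 left.
April 1919 has 30 days: 92 − 30 = 62 left.
May 1919 has 31 days: 62 − 31 = 31 left.
June 1919 has 30 days: 31 − 30 = 1 left.
1 day into July 1919 → July 1, 1919.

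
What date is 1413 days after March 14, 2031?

Adding 1413 days from March 14, 2031.
March has 31 days, so 31 − 14 = 17 days remain after March 14, 2031; 1413 − 17 = 1396 left.
April 2031 has 30 days: 1396 − 30 = 1366 left.
May 2031 has 31 days: 1366 − 31 = 1335 left.
June 2031 has 30 days: 1335 − 30 = 1305 left.
July 2031 has 31 days: 1305 − 31 = 1274 left.
August 2031 has 31 days: 1274 − 31 = 1243 left.
September 2031 has 30 days: 1243 − 30 = 1213 left.
October 2031 has 31 days: 1213 − 31 = 1182 left.
November 2031 has 30 days: 1182 − 30 = 1152 left.
December 2031 has 31 days: 1152 − 31 = 1121 left.
January 2032 has 31 days: 1121 − 31 = 1090 left.
February 2032 has 29 days (2032 is a leap year): 1090 − 29 = 1061 left.
March 2032 has 31 days: 1061 − 31 = 1030 left.
April 2032 has 30 days: 1030 − 30 = 1000 left.
May 2032 has 31 days: 1000 − 31 = 969 left.
June 2032 has 30 days: 969 − 30 = 939 left.
July 2032 has 31 days: 939 − 31 = 908 left.
August 2032 has 31 days: 908 − 31 = 877 left.
September 2032 has 30 days: 877 − 30 = 847 left.
October 2032 has 31 days: 847 − 31 = 816 left.
November 2032 has 30 days: 816 − 30 = 786 left.
December 2032 has 31 days: 786 − 31 = 755 left.
January 2033 has 31 days: 755 − 31 = 724 left.
February 2033 has 28 days (2033 is not a leap year): 724 − 28 = 696 left.
March 2033 has 31 days: 696 − 31 = 665 left.
April 2033 has 30 days: 665 − 30 = 635 left.
May 2033 has 31 days: 635 − 31 = 604 left.
June 2033 has 30 days: 604 − 30 = 574 left.
July 2033 has 31 days: 574 − 31 = 543 left.
August 2033 has 31 days: 543 − 31 = 512 left.
September 2033 has 30 days: 512 − 30 = 482 left.
October 2033 has 31 days: 482 − 31 = 451 left.
November 2033 has 30 days: 451 − 30 = 421 left.
December 2033 has 31 days: 421 − 31 = 390 left.
January 2034 has 31 days: 390 − 31 = 359 left.
February 2034 has 28 days (2034 is not a leap year): 359 − 28 = 331 left.
March 2034 has 31 days: 331 − 31 = 300 left.
April 2034 has 30 days: 300 − 30 = 270 left.
May 2034 has 31 days: 270 − 31 = 239 left.
June 2034 has 30 days: 239 − 30 = 209 left.
July 2034 has 31 days: 209 − 31 = 178 left.
August 2034 has 31 days: 178 − 31 = 147 left.
September 2034 has 30 days: 147 − 30 = 117 left.
October 2034 has 31 days: 117 − 31 = 86 left.
November 2034 has 30 days: 86 − 30 = 56 left.
December 2034 has 31 days: 56 − 31 = 25 left.
25 days into January 2035 → January 25, 2035.

January 25, 2035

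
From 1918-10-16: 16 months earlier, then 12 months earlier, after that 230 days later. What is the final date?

Going back 16 months from October 16, 1918:
month 10 − 16 = -6, which is month 6 of year 1917 → June 1917.
Day 16 is valid in June, giving June 16, 1917.
Counting back 12 months from June 16, 1917:
month 6 − 12 = -6, which is month 6 of year 1916 → June 1916.
Day 16 is valid in June, giving June 16, 1916.
Counting forward 230 days from June 16, 1916:
June has 30 days, so 30 − 16 = 14 days remain after June 16, 1916; 230 − 14 = 216 left.
July 1916 has 31 days: 216 − 31 = 185 left.
August 1916 has 31 days: 185 − 31 = 154 left.
September 1916 has 30 days: 154 − 30 = 124 left.
October 1916 has 31 days: 124 − 31 = 93 left.
November 1916 has 30 days: 93 − 30 = 63 left.
December 1916 has 31 days: 63 − 31 = 32 left.
January 1917 has 31 days: 32 − 31 = 1 left.
1 day into February 1917 → February 1, 1917.

February 1, 1917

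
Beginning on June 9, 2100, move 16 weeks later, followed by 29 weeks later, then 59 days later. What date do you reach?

June 18, 2101

Adding 16 weeks (= 112 days) from June 9, 2100:
June has 30 days, so 30 − 9 = 21 days remain after June 9, 2100; 112 − 21 = 91 left.
July 2100 has 31 days: 91 − 31 = 60 left.
August 2100 has 31 days: 60 − 31 = 29 left.
29 days into September 2100 → September 29, 2100.
Counting forward 29 weeks (= 203 days) from September 29, 2100:
September has 30 days, so 30 − 29 = 1 day remains after September 29, 2100; 203 − 1 = 202 left.
October 2100 has 31 days: 202 − 31 = 171 left.
November 2100 has 30 days: 171 − 30 = 141 left.
December 2100 has 31 days: 141 − 31 = 110 left.
January 2101 has 31 days: 110 − 31 = 79 left.
February 2101 has 28 days (2101 is not a leap year): 79 − 28 = 51 left.
March 2101 has 31 days: 51 − 31 = 20 left.
20 days into April 2101 → April 20, 2101.
Advancing 59 days from April 20, 2101:
April has 30 days, so 30 − 20 = 10 days remain after April 20, 2101; 59 − 10 = 49 left.
May 2101 has 31 days: 49 − 31 = 18 left.
18 days into June 2101 → June 18, 2101.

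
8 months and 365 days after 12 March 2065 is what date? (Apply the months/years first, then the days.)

Adding 8 months and 365 days from March 12, 2065: first the month/year part, then the days.
month 3 + 8 = 11 → November 2065.
Day 12 is valid in November, giving November 12, 2065.
Now add 365 days from November 12, 2065.
November has 30 days, so 30 − 12 = 18 days remain after November 12, 2065; 365 − 18 = 347 left.
December 2065 has 31 days: 347 − 31 = 316 left.
January 2066 has 31 days: 316 − 31 = 285 left.
February 2066 has 28 days (2066 is not a leap year): 285 − 28 = 257 left.
March 2066 has 31 days: 257 − 31 = 226 left.
April 2066 has 30 days: 226 − 30 = 196 left.
May 2066 has 31 days: 196 − 31 = 165 left.
June 2066 has 30 days: 165 − 30 = 135 left.
July 2066 has 31 days: 135 − 31 = 104 left.
August 2066 has 31 days: 104 − 31 = 73 left.
September 2066 has 30 days: 73 − 30 = 43 left.
October 2066 has 31 days: 43 − 31 = 12 left.
12 days into November 2066 → November 12, 2066.

November 12, 2066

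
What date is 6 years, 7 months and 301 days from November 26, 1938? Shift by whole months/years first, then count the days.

April 23, 1946

Counting forward 6 years, 7 months and 301 days from November 26, 1938: first the month/year part, then the days.
+6 years → 1944; month 11 + 7 = 18, which is month 6 of year 1945 → June 1945.
Day 26 is valid in June, giving June 26, 1945.
Now add 301 days from June 26, 1945.
June has 30 days, so 30 − 26 = 4 days remain after June 26, 1945; 301 − 4 = 297 left.
July 1945 has 31 days: 297 − 31 = 266 left.
August 1945 has 31 days: 266 − 31 = 235 left.
September 1945 has 30 days: 235 − 30 = 205 left.
October 1945 has 31 days: 205 − 31 = 174 left.
November 1945 has 30 days: 174 − 30 = 144 left.
December 1945 has 31 days: 144 − 31 = 113 left.
January 1946 has 31 days: 113 − 31 = 82 left.
February 1946 has 28 days (1946 is not a leap year): 82 − 28 = 54 left.
March 1946 has 31 days: 54 − 31 = 23 left.
23 days into April 1946 → April 23, 1946.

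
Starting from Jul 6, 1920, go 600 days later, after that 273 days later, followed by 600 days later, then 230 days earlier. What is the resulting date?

December 1, 1923

Adding 600 days from July 6, 1920:
July has 31 days, so 31 − 6 = 25 days remain after July 6, 1920; 600 − 25 = 575 left.
August 1920 has 31 days: 575 − 31 = 544 left.
September 1920 has 30 days: 544 − 30 = 514 left.
October 1920 has 31 days: 514 − 31 = 483 left.
November 1920 has 30 days: 483 − 30 = 453 left.
December 1920 has 31 days: 453 − 31 = 422 left.
January 1921 has 31 days: 422 − 31 = 391 left.
February 1921 has 28 days (1921 is not a leap year): 391 − 28 = 363 left.
March 1921 has 31 days: 363 − 31 = 332 left.
April 1921 has 30 days: 332 − 30 = 302 left.
May 1921 has 31 days: 302 − 31 = 271 left.
June 1921 has 30 days: 271 − 30 = 241 left.
July 1921 has 31 days: 241 − 31 = 210 left.
August 1921 has 31 days: 210 − 31 = 179 left.
September 1921 has 30 days: 179 − 30 = 149 left.
October 1921 has 31 days: 149 − 31 = 118 left.
November 1921 has 30 days: 118 − 30 = 88 left.
December 1921 has 31 days: 88 − 31 = 57 left.
January 1922 has 31 days: 57 − 31 = 26 left.
26 days into February 1922 → February 26, 1922.
Adding 273 days from February 26, 1922:
February has 28 days, so 28 − 26 = 2 days remain after February 26, 1922; 273 − 2 = 271 left.
March 1922 has 31 days: 271 − 31 = 240 left.
April 1922 has 30 days: 240 − 30 = 210 left.
May 1922 has 31 days: 210 − 31 = 179 left.
June 1922 has 30 days: 179 − 30 = 149 left.
July 1922 has 31 days: 149 − 31 = 118 left.
August 1922 has 31 days: 118 − 31 = 87 left.
September 1922 has 30 days: 87 − 30 = 57 left.
October 1922 has 31 days: 57 − 31 = 26 left.
26 days into November 1922 → November 26, 1922.
Counting forward 600 days from November 26, 1922:
November has 30 days, so 30 − 26 = 4 days remain after November 26, 1922; 600 − 4 = 596 left.
December 1922 has 31 days: 596 − 31 = 565 left.
January 1923 has 31 days: 565 − 31 = 534 left.
February 1923 has 28 days (1923 is not a leap year): 534 − 28 = 506 left.
March 1923 has 31 days: 506 − 31 = 475 left.
April 1923 has 30 days: 475 − 30 = 445 left.
May 1923 has 31 days: 445 − 31 = 414 left.
June 1923 has 30 days: 414 − 30 = 384 left.
July 1923 has 31 days: 384 − 31 = 353 left.
August 1923 has 31 days: 353 − 31 = 322 left.
September 1923 has 30 days: 322 − 30 = 292 left.
October 1923 has 31 days: 292 − 31 = 261 left.
November 1923 has 30 days: 261 − 30 = 231 left.
December 1923 has 31 days: 231 − 31 = 200 left.
January 1924 has 31 days: 200 − 31 = 169 left.
February 1924 has 29 days (1924 is a leap year): 169 − 29 = 140 left.
March 1924 has 31 days: 140 − 31 = 109 left.
April 1924 has 30 days: 109 − 30 = 79 left.
May 1924 has 31 days: 79 − 31 = 48 left.
June 1924 has 30 days: 48 − 30 = 18 left.
18 days into July 1924 → July 18, 1924.
Counting back 230 days from July 18, 1924:
Going back 18 days from July 18, 1924 reaches the end of the previous month; 230 − 18 = 212 left.
June 1924 has 30 days: 212 − 30 = 182 left.
May 1924 has 31 days: 182 − 31 = 151 left.
April 1924 has 30 days: 151 − 30 = 121 left.
March 1924 has 31 days: 121 − 31 = 90 left.
February 1924 has 29 days (1924 is a leap year): 90 − 29 = 61 left.
January 1924 has 31 days: 61 − 31 = 30 left.
December 1923 has 31 days; 31 − 30 = 1 → December 1, 1923.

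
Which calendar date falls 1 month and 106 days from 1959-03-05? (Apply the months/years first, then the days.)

Counting forward 1 month and 106 days from March 5, 1959: first the month/year part, then the days.
month 3 + 1 = 4 → April 1959.
Day 5 is valid in April, giving April 5, 1959.
Now add 106 days from April 5, 1959.
April has 30 days, so 30 − 5 = 25 days remain after April 5, 1959; 106 − 25 = 81 left.
May 1959 has 31 days: 81 − 31 = 50 left.
June 1959 has 30 days: 50 − 30 = 20 left.
20 days into July 1959 → July 20, 1959.

July 20, 1959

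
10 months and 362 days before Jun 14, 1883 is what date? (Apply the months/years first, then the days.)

Counting back 10 months and 362 days from June 14, 1883: first the month/year part, then the days.
month 6 − 10 = -4, which is month 8 of year 1882 → August 1882.
Day 14 is valid in August, giving August 14, 1882.
Now subtract 362 days from August 14, 1882.
Going back 14 days from August 14, 1882 reaches the end of the previous month; 362 − 14 = 348 left.
July 1882 has 31 days: 348 − 31 = 317 left.
June 1882 has 30 days: 317 − 30 = 287 left.
May 1882 has 31 days: 287 − 31 = 256 left.
April 1882 has 30 days: 256 − 30 = 226 left.
March 1882 has 31 days: 226 − 31 = 195 left.
February 1882 has 28 days (1882 is not a leap year): 195 − 28 = 167 left.
January 1882 has 31 days: 167 − 31 = 136 left.
December 1881 has 31 days: 136 − 31 = 105 left.
November 1881 has 30 days: 105 − 30 = 75 left.
October 1881 has 31 days: 75 − 31 = 44 left.
September 1881 has 30 days: 44 − 30 = 14 left.
August 1881 has 31 days; 31 − 14 = 17 → August 17, 1881.

August 17, 1881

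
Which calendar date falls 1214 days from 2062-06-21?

October 17, 2065

Counting forward 1214 days from June 21, 2062.
June has 30 days, so 30 − 21 = 9 days remain after June 21, 2062; 1214 − 9 = 1205 left.
July 2062 has 31 days: 1205 − 31 = 1174 left.
August 2062 has 31 days: 1174 − 31 = 1143 left.
September 2062 has 30 days: 1143 − 30 = 1113 left.
October 2062 has 31 days: 1113 − 31 = 1082 left.
November 2062 has 30 days: 1082 − 30 = 1052 left.
December 2062 has 31 days: 1052 − 31 = 1021 left.
January 2063 has 31 days: 1021 − 31 = 990 left.
February 2063 has 28 days (2063 is not a leap year): 990 − 28 = 962 left.
March 2063 has 31 days: 962 − 31 = 931 left.
April 2063 has 30 days: 931 − 30 = 901 left.
May 2063 has 31 days: 901 − 31 = 870 left.
June 2063 has 30 days: 870 − 30 = 840 left.
July 2063 has 31 days: 840 − 31 = 809 left.
August 2063 has 31 days: 809 − 31 = 778 left.
September 2063 has 30 days: 778 − 30 = 748 left.
October 2063 has 31 days: 748 − 31 = 717 left.
November 2063 has 30 days: 717 − 30 = 687 left.
December 2063 has 31 days: 687 − 31 = 656 left.
January 2064 has 31 days: 656 − 31 = 625 left.
February 2064 has 29 days (2064 is a leap year): 625 − 29 = 596 left.
March 2064 has 31 days: 596 − 31 = 565 left.
April 2064 has 30 days: 565 − 30 = 535 left.
May 2064 has 31 days: 535 − 31 = 504 left.
June 2064 has 30 days: 504 − 30 = 474 left.
July 2064 has 31 days: 474 − 31 = 443 left.
August 2064 has 31 days: 443 − 31 = 412 left.
September 2064 has 30 days: 412 − 30 = 382 left.
October 2064 has 31 days: 382 − 31 = 351 left.
November 2064 has 30 days: 351 − 30 = 321 left.
December 2064 has 31 days: 321 − 31 = 290 left.
January 2065 has 31 days: 290 − 31 = 259 left.
February 2065 has 28 days (2065 is not a leap year): 259 − 28 = 231 left.
March 2065 has 31 days: 231 − 31 = 200 left.
April 2065 has 30 days: 200 − 30 = 170 left.
May 2065 has 31 days: 170 − 31 = 139 left.
June 2065 has 30 days: 139 − 30 = 109 left.
July 2065 has 31 days: 109 − 31 = 78 left.
August 2065 has 31 days: 78 − 31 = 47 left.
September 2065 has 30 days: 47 − 30 = 17 left.
17 days into October 2065 → October 17, 2065.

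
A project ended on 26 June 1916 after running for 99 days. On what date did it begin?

March 19, 1916

Counting back 99 days from June 26, 1916.
Going back 26 days from June 26, 1916 reaches the end of the previous month; 99 − 26 = 73 left.
May 1916 has 31 days: 73 − 31 = 42 left.
April 1916 has 30 days: 42 − 30 = 12 left.
March 1916 has 31 days; 31 − 12 = 19 → March 19, 1916.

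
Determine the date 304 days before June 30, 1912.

August 31, 1911

Counting back 304 days from June 30, 1912.
Going back 30 days from June 30, 1912 reaches the end of the previous month; 304 − 30 = 274 left.
May 1912 has 31 days: 274 − 31 = 243 left.
April 1912 has 30 days: 243 − 30 = 213 left.
March 1912 has 31 days: 213 − 31 = 182 left.
February 1912 has 29 days (1912 is a leap year): 182 − 29 = 153 left.
January 1912 has 31 days: 153 − 31 = 122 left.
December 1911 has 31 days: 122 − 31 = 91 left.
November 1911 has 30 days: 91 − 30 = 61 left.
October 1911 has 31 days: 61 − 31 = 30 left.
September 1911 has 30 days: 30 − 30 = 0 left.
August 1911 has 31 days; 31 − 0 = 31 → August 31, 1911.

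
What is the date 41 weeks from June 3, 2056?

Counting forward 41 weeks = 287 days from June 3, 2056.
June has 30 days, so 30 − 3 = 27 days remain after June 3, 2056; 287 − 27 = 260 left.
July 2056 has 31 days: 260 − 31 = 229 left.
August 2056 has 31 days: 229 − 31 = 198 left.
September 2056 has 30 days: 198 − 30 = 168 left.
October 2056 has 31 days: 168 − 31 = 137 left.
November 2056 has 30 days: 137 − 30 = 107 left.
December 2056 has 31 days: 107 − 31 = 76 left.
January 2057 has 31 days: 76 − 31 = 45 left.
February 2057 has 28 days (2057 is not a leap year): 45 − 28 = 17 left.
17 days into March 2057 → March 17, 2057.

March 17, 2057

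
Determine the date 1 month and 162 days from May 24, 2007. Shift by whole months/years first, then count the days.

December 3, 2007

Counting forward 1 month and 162 days from May 24, 2007: first the month/year part, then the days.
month 5 + 1 = 6 → June 2007.
Day 24 is valid in June, giving June 24, 2007.
Now add 162 days from June 24, 2007.
June has 30 days, so 30 − 24 = 6 days remain after June 24, 2007; 162 − 6 = 156 left.
July 2007 has 31 days: 156 − 31 = 125 left.
August 2007 has 31 days: 125 − 31 = 94 left.
September 2007 has 30 days: 94 − 30 = 64 left.
October 2007 has 31 days: 64 − 31 = 33 left.
November 2007 has 30 days: 33 − 30 = 3 left.
3 days into December 2007 → December 3, 2007.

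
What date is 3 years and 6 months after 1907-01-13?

Adding 3 years and 6 months from January 13, 1907.
+3 years → 1910; month 1 + 6 = 7 → July 1910.
Day 13 is valid in July, giving July 13, 1910.

July 13, 1910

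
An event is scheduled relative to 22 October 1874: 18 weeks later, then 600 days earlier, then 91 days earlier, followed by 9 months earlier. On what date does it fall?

July 5, 1872

Adding 18 weeks (= 126 days) from October 22, 1874:
October has 31 days, so 31 − 22 = 9 days remain after October 22, 1874; 126 − 9 = 117 left.
November 1874 has 30 days: 117 − 30 = 87 left.
December 1874 has 31 days: 87 − 31 = 56 left.
January 1875 has 31 days: 56 − 31 = 25 left.
25 days into February 1875 → February 25, 1875.
Subtracting 600 days from February 25, 1875:
Going back 25 days from February 25, 1875 reaches the end of the previous month; 600 − 25 = 575 left.
January 1875 has 31 days: 575 − 31 = 544 left.
December 1874 has 31 days: 544 − 31 = 513 left.
November 1874 has 30 days: 513 − 30 = 483 left.
October 1874 has 31 days: 483 − 31 = 452 left.
September 1874 has 30 days: 452 − 30 = 422 left.
August 1874 has 31 days: 422 − 31 = 391 left.
July 1874 has 31 days: 391 − 31 = 360 left.
June 1874 has 30 days: 360 − 30 = 330 left.
May 1874 has 31 days: 330 − 31 = 299 left.
April 1874 has 30 days: 299 − 30 = 269 left.
March 1874 has 31 days: 269 − 31 = 238 left.
February 1874 has 28 days (1874 is not a leap year): 238 − 28 = 210 left.
January 1874 has 31 days: 210 − 31 = 179 left.
December 1873 has 31 days: 179 − 31 = 148 left.
November 1873 has 30 days: 148 − 30 = 118 left.
October 1873 has 31 days: 118 − 31 = 87 left.
September 1873 has 30 days: 87 − 30 = 57 left.
August 1873 has 31 days: 57 − 31 = 26 left.
July 1873 has 31 days; 31 − 26 = 5 → July 5, 1873.
Going back 91 days from July 5, 1873:
Going back 5 days from July 5, 1873 reaches the end of the previous month; 91 − 5 = 86 left.
June 1873 has 30 days: 86 − 30 = 56 left.
May 1873 has 31 days: 56 − 31 = 25 left.
April 1873 has 30 days; 30 − 25 = 5 → April 5, 1873.
Counting back 9 months from April 5, 1873:
month 4 − 9 = -5, which is month 7 of year 1872 → July 1872.
Day 5 is valid in July, giving July 5, 1872.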